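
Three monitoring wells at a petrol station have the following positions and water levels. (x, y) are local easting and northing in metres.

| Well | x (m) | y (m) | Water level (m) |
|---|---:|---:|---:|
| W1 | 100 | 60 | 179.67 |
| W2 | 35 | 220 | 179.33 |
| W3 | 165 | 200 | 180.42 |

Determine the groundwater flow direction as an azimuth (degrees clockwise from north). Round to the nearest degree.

261°

Taking W1 as reference: W2−W1 = (-65, 160, -0.34); W3−W1 = (65, 140, +0.75).
Determinant of the coordinate differences = (-65)·140 − 65·160 = -19500.
∂h/∂x = [(-0.34)·140 − (+0.75)·160] / -19500 = +0.008595
∂h/∂y = [(-65)·(+0.75) − 65·(-0.34)] / -19500 = +0.001367
Flow direction (−∇h) has components (-0.008595 E, -0.001367 N).
Azimuth = atan2(E, N) = atan2(-0.008595, -0.001367) = 261.0° ≈ 261°.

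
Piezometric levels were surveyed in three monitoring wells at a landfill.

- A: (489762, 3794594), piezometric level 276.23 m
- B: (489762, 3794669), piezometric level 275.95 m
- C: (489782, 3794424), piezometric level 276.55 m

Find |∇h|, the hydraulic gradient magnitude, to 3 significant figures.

0.0162

Differences from A: to B (Δx, Δy, Δh) = (0, 75, -0.28); to C = (20, -170, +0.32).
Determinant of the coordinate differences = 0·(-170) − 20·75 = -1500.
∂h/∂x = [(-0.28)·(-170) − (+0.32)·75] / -1500 = -0.01573
∂h/∂y = [0·(+0.32) − 20·(-0.28)] / -1500 = -0.003733
|∇h| = √(-0.01573² + -0.003733²) = 0.01617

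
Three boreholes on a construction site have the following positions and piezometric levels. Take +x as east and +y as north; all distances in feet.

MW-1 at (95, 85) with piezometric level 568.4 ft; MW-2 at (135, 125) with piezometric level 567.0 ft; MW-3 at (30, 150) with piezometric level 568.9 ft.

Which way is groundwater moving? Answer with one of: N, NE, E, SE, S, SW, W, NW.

Taking MW-1 as reference: MW-2−MW-1 = (40, 40, -1.4); MW-3−MW-1 = (-65, 65, +0.5).
Solve a·Δx + b·Δy = Δh: det = 40·65 − (-65)·40 = 5200.
∂h/∂x = [(-1.4)·65 − (+0.5)·40] / 5200 = -0.02135
∂h/∂y = [40·(+0.5) − (-65)·(-1.4)] / 5200 = -0.01365
Flow = −∇h = (+0.02135 east, +0.01365 north), which points northeast.

NE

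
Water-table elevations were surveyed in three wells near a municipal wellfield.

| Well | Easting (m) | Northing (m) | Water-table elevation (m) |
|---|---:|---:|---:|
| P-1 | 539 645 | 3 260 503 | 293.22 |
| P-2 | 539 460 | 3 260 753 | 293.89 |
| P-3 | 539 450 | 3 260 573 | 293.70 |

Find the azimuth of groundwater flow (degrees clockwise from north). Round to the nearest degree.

120°

With h = a·x + b·y + c and P-1 as origin, the differences give:
  (-185)·a + 250·b = +0.67
  (-195)·a + 70·b = +0.48
Eliminate b (×70 and ×250, subtract): 35800·a = -73.100 → a = ∂h/∂x = -0.002042
Back-substitute: b = ∂h/∂y = +0.001169.
Flow direction (−∇h) has components (+0.002042 E, -0.001169 N).
Azimuth = atan2(E, N) = atan2(+0.002042, -0.001169) = 119.8° ≈ 120°.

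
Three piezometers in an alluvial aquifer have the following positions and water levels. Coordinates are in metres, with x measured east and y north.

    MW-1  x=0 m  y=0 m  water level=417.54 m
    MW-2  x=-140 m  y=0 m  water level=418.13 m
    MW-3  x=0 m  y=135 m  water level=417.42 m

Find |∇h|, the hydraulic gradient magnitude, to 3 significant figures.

0.00431

∂h/∂x = (418.13 − 417.54) / (-140 − 0) = -0.004214
∂h/∂y = (417.42 − 417.54) / (135 − 0) = -0.0008889
|∇h| = √(-0.004214² + -0.0008889²) = 0.004307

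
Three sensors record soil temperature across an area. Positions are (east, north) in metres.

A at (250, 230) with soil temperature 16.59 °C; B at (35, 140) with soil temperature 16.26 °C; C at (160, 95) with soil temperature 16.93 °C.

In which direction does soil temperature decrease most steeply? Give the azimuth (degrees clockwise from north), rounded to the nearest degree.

324°

Differences from A: to B (Δx, Δy, Δh) = (-215, -90, -0.33); to C = (-90, -135, +0.34).
Solve a·Δx + b·Δy = ΔT: det = (-215)·(-135) − (-90)·(-90) = 20925.
∂T/∂x = [(-0.33)·(-135) − (+0.34)·(-90)] / 20925 = +0.003591
∂T/∂y = [(-215)·(+0.34) − (-90)·(-0.33)] / 20925 = -0.004913
Steepest decrease is along −∇f: components (-0.003591 E, +0.004913 N).
Azimuth = atan2(-0.003591, +0.004913) = 323.8° ≈ 324°.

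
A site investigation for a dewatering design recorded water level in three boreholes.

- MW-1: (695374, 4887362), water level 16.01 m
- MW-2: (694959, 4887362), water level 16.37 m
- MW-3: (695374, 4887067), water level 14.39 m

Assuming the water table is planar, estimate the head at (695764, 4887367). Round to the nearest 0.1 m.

∂h/∂x = (16.37 − 16.01) / (694959 − 695374) = -0.0008675
∂h/∂y = (14.39 − 16.01) / (4887067 − 4887362) = +0.005492
h(695764, 4887367) = 16.01 + (-0.0008675)·(390) + (+0.005492)·(5) = 16.01 -0.338 +0.027 = 15.699 m.

15.7 m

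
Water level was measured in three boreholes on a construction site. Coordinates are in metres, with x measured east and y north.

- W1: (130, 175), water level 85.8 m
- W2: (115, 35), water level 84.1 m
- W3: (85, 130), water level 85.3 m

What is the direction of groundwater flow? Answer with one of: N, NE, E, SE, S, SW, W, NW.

Differences from W1: to W2 (Δx, Δy, Δh) = (-15, -140, -1.7); to W3 = (-45, -45, -0.5).
Determinant of the coordinate differences = (-15)·(-45) − (-45)·(-140) = -5625.
∂h/∂x = [(-1.7)·(-45) − (-0.5)·(-140)] / -5625 = -0.001156
∂h/∂y = [(-15)·(-0.5) − (-45)·(-1.7)] / -5625 = +0.01227
Flow = −∇h = (+0.001156 east, -0.01227 north), which points south.

S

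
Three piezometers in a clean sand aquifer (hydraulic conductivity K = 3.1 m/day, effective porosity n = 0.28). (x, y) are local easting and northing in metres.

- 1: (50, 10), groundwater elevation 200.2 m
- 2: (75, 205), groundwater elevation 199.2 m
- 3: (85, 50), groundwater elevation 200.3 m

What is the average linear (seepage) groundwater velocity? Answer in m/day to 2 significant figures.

With h = a·x + b·y + c and 1 as origin, the differences give:
  25·a + 195·b = -1.0
  35·a + 40·b = +0.1
Eliminate b (×40 and ×195, subtract): -5825·a = -59.50 → a = ∂h/∂x = +0.01021
Back-substitute: b = ∂h/∂y = -0.006438.
|∇h| = √(0.01021² + -0.006438²) = 0.01207
Seepage velocity v = K·i/n = 3.1 × 0.01207 / 0.28 = 0.1336 m/day.

0.13 m/day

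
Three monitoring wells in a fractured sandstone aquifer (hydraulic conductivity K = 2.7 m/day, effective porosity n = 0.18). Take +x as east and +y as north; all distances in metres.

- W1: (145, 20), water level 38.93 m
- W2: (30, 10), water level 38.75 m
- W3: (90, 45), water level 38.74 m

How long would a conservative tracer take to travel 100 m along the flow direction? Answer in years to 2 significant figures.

4.6 years

With h = a·x + b·y + c and W1 as origin, the differences give:
  (-115)·a + (-10)·b = -0.18
  (-55)·a + 25·b = -0.19
Eliminate b (×25 and ×(-10), subtract): -3425·a = -6.400 → a = ∂h/∂x = +0.001869
Back-substitute: b = ∂h/∂y = -0.003489.
|∇h| = √(0.001869² + -0.003489²) = 0.003958
Seepage velocity v = K·i/n = 2.7 × 0.003958 / 0.18 = 0.05937 m/day.
t = 100 / 0.05937 = 1684 days = 4.61 years.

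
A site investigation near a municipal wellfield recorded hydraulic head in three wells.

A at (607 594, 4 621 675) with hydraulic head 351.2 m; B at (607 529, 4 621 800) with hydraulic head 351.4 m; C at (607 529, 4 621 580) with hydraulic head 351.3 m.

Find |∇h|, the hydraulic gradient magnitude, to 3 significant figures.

0.00225

Taking A as reference: B−A = (-65, 125, +0.2); C−A = (-65, -95, +0.1).
Determinant of the coordinate differences = (-65)·(-95) − (-65)·125 = 14300.
∂h/∂x = [(+0.2)·(-95) − (+0.1)·125] / 14300 = -0.002203
∂h/∂y = [(-65)·(+0.1) − (-65)·(+0.2)] / 14300 = +0.0004545
|∇h| = √(-0.002203² + 0.0004545²) = 0.002249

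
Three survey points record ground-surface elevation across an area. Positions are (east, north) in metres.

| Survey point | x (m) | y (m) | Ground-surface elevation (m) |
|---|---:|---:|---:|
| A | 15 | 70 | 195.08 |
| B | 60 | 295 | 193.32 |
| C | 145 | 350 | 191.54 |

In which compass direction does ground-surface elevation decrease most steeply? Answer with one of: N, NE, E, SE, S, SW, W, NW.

Three-point gradient (reference A): Δ to B = (45, 225, -1.76), Δ to C = (130, 280, -3.54).
∂z/∂x = -0.01824, ∂z/∂y = -0.004174 (det = -16650).
Steepest decrease is along −∇f = (+0.01824 E, +0.004174 N) → east.

E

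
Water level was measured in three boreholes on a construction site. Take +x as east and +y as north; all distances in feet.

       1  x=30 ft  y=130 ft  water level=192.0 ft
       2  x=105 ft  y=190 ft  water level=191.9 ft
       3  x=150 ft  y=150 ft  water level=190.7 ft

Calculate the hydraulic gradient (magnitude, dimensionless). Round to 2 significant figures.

0.020

With h = a·x + b·y + c and 1 as origin, the differences give:
  75·a + 60·b = -0.1
  120·a + 20·b = -1.3
Eliminate b (×20 and ×60, subtract): -5700·a = 76.00 → a = ∂h/∂x = -0.01333
Back-substitute: b = ∂h/∂y = +0.01500.
|∇h| = √(-0.01333² + 0.01500²) = 0.02007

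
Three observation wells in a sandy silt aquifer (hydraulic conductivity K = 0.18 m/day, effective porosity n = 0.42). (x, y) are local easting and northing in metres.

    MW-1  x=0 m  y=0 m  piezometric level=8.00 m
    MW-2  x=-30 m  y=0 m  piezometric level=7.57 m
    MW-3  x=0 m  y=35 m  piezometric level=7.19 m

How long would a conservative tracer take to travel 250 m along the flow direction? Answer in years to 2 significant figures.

59 years

∂h/∂x = (7.57 − 8.00) / (-30 − 0) = +0.01433
∂h/∂y = (7.19 − 8.00) / (35 − 0) = -0.02314
|∇h| = √(0.01433² + -0.02314²) = 0.02722
Seepage velocity v = K·i/n = 0.18 × 0.02722 / 0.42 = 0.01167 m/day.
t = 250 / 0.01167 = 2.142e+04 days = 58.6 years.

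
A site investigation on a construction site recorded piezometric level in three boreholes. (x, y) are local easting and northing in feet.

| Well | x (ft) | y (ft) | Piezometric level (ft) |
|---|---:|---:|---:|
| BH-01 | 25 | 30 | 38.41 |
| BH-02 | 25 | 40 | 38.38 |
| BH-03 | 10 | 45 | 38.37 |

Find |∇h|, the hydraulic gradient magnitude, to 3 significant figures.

0.00302

Three-point gradient (reference BH-01): Δ to BH-02 = (0, 10, -0.03), Δ to BH-03 = (-15, 15, -0.04).
∂h/∂x = -0.0003333, ∂h/∂y = -0.003000 (det = 150).
|∇h| = √(-0.0003333² + -0.003000²) = 0.003018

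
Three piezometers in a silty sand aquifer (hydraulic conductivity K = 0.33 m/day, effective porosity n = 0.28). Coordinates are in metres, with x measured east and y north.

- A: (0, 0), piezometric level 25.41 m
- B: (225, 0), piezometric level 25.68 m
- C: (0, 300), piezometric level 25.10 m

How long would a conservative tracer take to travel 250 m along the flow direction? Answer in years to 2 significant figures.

∂h/∂x = (25.68 − 25.41) / (225 − 0) = +0.001200
∂h/∂y = (25.10 − 25.41) / (300 − 0) = -0.001033
|∇h| = √(0.001200² + -0.001033²) = 0.001583
Seepage velocity v = K·i/n = 0.33 × 0.001583 / 0.28 = 0.001866 m/day.
t = 250 / 0.001866 = 1.34e+05 days = 367 years.

370 years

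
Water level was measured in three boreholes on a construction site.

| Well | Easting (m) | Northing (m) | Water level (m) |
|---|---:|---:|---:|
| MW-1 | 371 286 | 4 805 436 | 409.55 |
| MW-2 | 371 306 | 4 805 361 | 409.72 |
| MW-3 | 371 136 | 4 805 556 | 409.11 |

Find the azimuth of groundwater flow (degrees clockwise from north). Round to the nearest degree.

With h = a·x + b·y + c and MW-1 as origin, the differences give:
  20·a + (-75)·b = +0.17
  (-150)·a + 120·b = -0.44
Eliminate b (×120 and ×(-75), subtract): -8850·a = -12.600 → a = ∂h/∂x = +0.001424
Back-substitute: b = ∂h/∂y = -0.001887.
Flow direction (−∇h) has components (-0.001424 E, +0.001887 N).
Azimuth = atan2(E, N) = atan2(-0.001424, +0.001887) = 323.0° ≈ 323°.

323°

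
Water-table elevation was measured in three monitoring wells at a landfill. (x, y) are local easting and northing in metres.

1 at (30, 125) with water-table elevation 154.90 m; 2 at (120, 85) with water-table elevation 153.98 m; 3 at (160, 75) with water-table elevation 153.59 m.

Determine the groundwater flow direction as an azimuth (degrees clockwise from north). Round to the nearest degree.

105°

Three-point gradient (reference 1): Δ to 2 = (90, -40, -0.92), Δ to 3 = (130, -50, -1.31).
∂h/∂x = -0.009143, ∂h/∂y = +0.002429 (det = 700).
Flow direction (−∇h) has components (+0.009143 E, -0.002429 N).
Azimuth = atan2(E, N) = atan2(+0.009143, -0.002429) = 104.9° ≈ 105°.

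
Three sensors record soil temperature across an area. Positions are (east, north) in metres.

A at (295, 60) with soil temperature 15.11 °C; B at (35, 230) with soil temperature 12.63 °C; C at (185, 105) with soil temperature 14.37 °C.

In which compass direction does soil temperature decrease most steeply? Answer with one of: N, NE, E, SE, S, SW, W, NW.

With T = a·x + b·y + c and A as origin, the differences give:
  (-260)·a + 170·b = -2.48
  (-110)·a + 45·b = -0.74
Eliminate b (×45 and ×170, subtract): 7000·a = 14.200 → a = ∂T/∂x = +0.002029
Back-substitute: b = ∂T/∂y = -0.01149.
Steepest decrease is along −∇f = (-0.002029 E, +0.01149 N) → north.

N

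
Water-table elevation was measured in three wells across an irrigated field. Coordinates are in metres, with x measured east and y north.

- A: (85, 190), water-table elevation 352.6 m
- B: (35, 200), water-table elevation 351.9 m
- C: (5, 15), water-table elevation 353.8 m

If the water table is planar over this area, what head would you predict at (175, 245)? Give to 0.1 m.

With h = a·x + b·y + c and A as origin, the differences give:
  (-50)·a + 10·b = -0.7
  (-80)·a + (-175)·b = +1.2
Eliminate b (×(-175) and ×10, subtract): 9550·a = 110.50 → a = ∂h/∂x = +0.01157
Back-substitute: b = ∂h/∂y = -0.01215.
h(175, 245) = 352.6 + (+0.01157)·(90) + (-0.01215)·(55) = 352.6 +1.041 -0.668 = 352.973 m.

353.0 m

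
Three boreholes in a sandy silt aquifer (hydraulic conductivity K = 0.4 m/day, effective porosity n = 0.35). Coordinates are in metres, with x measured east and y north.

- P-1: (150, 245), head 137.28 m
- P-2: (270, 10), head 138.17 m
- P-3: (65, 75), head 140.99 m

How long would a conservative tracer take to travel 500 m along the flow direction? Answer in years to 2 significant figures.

Differences from P-1: to P-2 (Δx, Δy, Δh) = (120, -235, +0.89); to P-3 = (-85, -170, +3.71).
Determinant of the coordinate differences = 120·(-170) − (-85)·(-235) = -40375.
∂h/∂x = [(+0.89)·(-170) − (+3.71)·(-235)] / -40375 = -0.01785
∂h/∂y = [120·(+3.71) − (-85)·(+0.89)] / -40375 = -0.01290
|∇h| = √(-0.01785² + -0.01290²) = 0.02202
Seepage velocity v = K·i/n = 0.4 × 0.02202 / 0.35 = 0.02517 m/day.
t = 500 / 0.02517 = 1.986e+04 days = 54.4 years.

54 years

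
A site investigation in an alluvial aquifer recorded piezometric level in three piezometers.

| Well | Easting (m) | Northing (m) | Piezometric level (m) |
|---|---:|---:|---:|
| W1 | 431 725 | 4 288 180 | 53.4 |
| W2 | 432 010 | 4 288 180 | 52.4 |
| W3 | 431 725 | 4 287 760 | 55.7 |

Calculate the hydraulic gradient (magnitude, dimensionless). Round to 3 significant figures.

0.00650

∂h/∂x = (52.4 − 53.4) / (432010 − 431725) = -0.003509
∂h/∂y = (55.7 − 53.4) / (4287760 − 4288180) = -0.005476
|∇h| = √(-0.003509² + -0.005476²) = 0.006504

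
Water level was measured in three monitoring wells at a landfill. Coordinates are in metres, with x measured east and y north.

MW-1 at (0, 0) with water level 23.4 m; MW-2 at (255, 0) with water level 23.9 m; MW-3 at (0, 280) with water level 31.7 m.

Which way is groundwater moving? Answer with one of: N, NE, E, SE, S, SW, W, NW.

∂h/∂x = (23.9 − 23.4) / (255 − 0) = +0.001961
∂h/∂y = (31.7 − 23.4) / (280 − 0) = +0.02964
Flow = −∇h = (-0.001961 east, -0.02964 north), which points south.

S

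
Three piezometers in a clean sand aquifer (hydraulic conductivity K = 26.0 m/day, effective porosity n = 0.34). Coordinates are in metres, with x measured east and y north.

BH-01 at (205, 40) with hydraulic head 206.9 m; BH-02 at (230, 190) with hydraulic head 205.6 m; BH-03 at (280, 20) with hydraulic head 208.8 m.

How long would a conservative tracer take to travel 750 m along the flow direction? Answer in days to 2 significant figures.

Taking BH-01 as reference: BH-02−BH-01 = (25, 150, -1.3); BH-03−BH-01 = (75, -20, +1.9).
Determinant of the coordinate differences = 25·(-20) − 75·150 = -11750.
∂h/∂x = [(-1.3)·(-20) − (+1.9)·150] / -11750 = +0.02204
∂h/∂y = [25·(+1.9) − 75·(-1.3)] / -11750 = -0.01234
|∇h| = √(0.02204² + -0.01234²) = 0.02526
Seepage velocity v = K·i/n = 26.0 × 0.02526 / 0.34 = 1.932 m/day.
t = 750 / 1.932 = 388.2 days.

390 days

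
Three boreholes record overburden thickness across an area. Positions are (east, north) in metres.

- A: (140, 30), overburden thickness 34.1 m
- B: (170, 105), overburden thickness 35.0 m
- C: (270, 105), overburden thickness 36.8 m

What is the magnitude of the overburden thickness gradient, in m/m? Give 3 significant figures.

0.0186 m/m

Differences from A: to B (Δx, Δy, Δh) = (30, 75, +0.9); to C = (130, 75, +2.7).
Determinant of the coordinate differences = 30·75 − 130·75 = -7500.
∂d/∂x = [(+0.9)·75 − (+2.7)·75] / -7500 = +0.01800
∂d/∂y = [30·(+2.7) − 130·(+0.9)] / -7500 = +0.004800
|∇f| = √(0.01800² + 0.004800²) = 0.01863 m/m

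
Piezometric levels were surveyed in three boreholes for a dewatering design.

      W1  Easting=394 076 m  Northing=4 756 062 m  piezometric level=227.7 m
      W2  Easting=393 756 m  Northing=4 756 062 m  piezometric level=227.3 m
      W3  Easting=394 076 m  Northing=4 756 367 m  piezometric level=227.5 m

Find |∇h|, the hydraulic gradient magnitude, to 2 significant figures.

∂h/∂x = (227.3 − 227.7) / (393756 − 394076) = +0.001250
∂h/∂y = (227.5 − 227.7) / (4756367 − 4756062) = -0.0006557
|∇h| = √(0.001250² + -0.0006557²) = 0.001412

0.0014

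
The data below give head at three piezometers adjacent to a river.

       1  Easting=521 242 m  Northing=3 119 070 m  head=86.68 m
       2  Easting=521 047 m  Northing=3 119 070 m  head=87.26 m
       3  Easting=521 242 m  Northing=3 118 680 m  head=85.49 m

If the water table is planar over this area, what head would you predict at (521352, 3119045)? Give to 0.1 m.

86.3 m

∂h/∂x = (87.26 − 86.68) / (521047 − 521242) = -0.002974
∂h/∂y = (85.49 − 86.68) / (3118680 − 3119070) = +0.003051
h(521352, 3119045) = 86.68 + (-0.002974)·(110) + (+0.003051)·(-25) = 86.68 -0.327 -0.076 = 86.277 m.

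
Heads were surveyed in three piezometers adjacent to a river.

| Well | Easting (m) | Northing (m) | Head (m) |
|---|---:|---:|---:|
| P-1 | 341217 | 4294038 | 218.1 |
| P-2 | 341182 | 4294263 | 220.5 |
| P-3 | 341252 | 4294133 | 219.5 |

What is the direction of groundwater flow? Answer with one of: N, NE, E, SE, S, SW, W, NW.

SW

With h = a·x + b·y + c and P-1 as origin, the differences give:
  (-35)·a + 225·b = +2.4
  35·a + 95·b = +1.4
Eliminate b (×95 and ×225, subtract): -11200·a = -87.00 → a = ∂h/∂x = +0.007768
Back-substitute: b = ∂h/∂y = +0.01188.
Flow = −∇h = (-0.007768 east, -0.01188 north), which points southwest.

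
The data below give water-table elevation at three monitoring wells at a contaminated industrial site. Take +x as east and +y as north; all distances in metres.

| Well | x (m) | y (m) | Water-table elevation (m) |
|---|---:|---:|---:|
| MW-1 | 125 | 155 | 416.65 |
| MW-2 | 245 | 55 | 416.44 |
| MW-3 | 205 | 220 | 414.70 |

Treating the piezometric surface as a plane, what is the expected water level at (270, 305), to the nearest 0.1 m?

412.7 m

Taking MW-1 as reference: MW-2−MW-1 = (120, -100, -0.21); MW-3−MW-1 = (80, 65, -1.95).
Determinant of the coordinate differences = 120·65 − 80·(-100) = 15800.
∂h/∂x = [(-0.21)·65 − (-1.95)·(-100)] / 15800 = -0.01321
∂h/∂y = [120·(-1.95) − 80·(-0.21)] / 15800 = -0.01375
h(270, 305) = 416.65 + (-0.01321)·(145) + (-0.01375)·(150) = 416.65 -1.915 -2.062 = 412.673 m.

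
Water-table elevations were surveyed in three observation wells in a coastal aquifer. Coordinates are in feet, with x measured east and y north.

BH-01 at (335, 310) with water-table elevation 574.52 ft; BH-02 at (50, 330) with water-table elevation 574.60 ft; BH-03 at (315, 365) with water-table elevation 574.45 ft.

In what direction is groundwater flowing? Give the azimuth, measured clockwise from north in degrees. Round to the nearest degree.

015°

With h = a·x + b·y + c and BH-01 as origin, the differences give:
  (-285)·a + 20·b = +0.08
  (-20)·a + 55·b = -0.07
Eliminate b (×55 and ×20, subtract): -15275·a = 5.800 → a = ∂h/∂x = -0.0003797
Back-substitute: b = ∂h/∂y = -0.001411.
Flow direction (−∇h) has components (+0.0003797 E, +0.001411 N).
Azimuth = atan2(E, N) = atan2(+0.0003797, +0.001411) = 15.1° ≈ 015°.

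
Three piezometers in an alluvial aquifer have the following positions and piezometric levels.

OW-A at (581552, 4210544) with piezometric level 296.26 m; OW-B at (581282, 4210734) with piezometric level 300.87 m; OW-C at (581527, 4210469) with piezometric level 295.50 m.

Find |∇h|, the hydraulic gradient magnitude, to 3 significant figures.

0.0151

With h = a·x + b·y + c and OW-A as origin, the differences give:
  (-270)·a + 190·b = +4.61
  (-25)·a + (-75)·b = -0.76
Eliminate b (×(-75) and ×190, subtract): 25000·a = -201.350 → a = ∂h/∂x = -0.008054
Back-substitute: b = ∂h/∂y = +0.01282.
|∇h| = √(-0.008054² + 0.01282²) = 0.01514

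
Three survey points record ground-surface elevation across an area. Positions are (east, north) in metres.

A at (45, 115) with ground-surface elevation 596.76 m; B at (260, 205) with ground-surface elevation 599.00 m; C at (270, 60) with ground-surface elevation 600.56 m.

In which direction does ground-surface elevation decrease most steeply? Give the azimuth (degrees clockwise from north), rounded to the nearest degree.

304°

With z = a·x + b·y + c and A as origin, the differences give:
  215·a + 90·b = +2.24
  225·a + (-55)·b = +3.80
Eliminate b (×(-55) and ×90, subtract): -32075·a = -465.200 → a = ∂z/∂x = +0.01450
Back-substitute: b = ∂z/∂y = -0.009758.
Steepest decrease is along −∇f: components (-0.01450 E, +0.009758 N).
Azimuth = atan2(-0.01450, +0.009758) = 303.9° ≈ 304°.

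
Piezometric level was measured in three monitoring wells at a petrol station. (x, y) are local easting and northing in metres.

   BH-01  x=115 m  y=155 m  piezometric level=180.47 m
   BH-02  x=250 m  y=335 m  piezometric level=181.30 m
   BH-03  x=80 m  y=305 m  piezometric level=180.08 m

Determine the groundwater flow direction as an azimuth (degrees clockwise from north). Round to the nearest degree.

277°

Differences from BH-01: to BH-02 (Δx, Δy, Δh) = (135, 180, +0.83); to BH-03 = (-35, 150, -0.39).
Determinant of the coordinate differences = 135·150 − (-35)·180 = 26550.
∂h/∂x = [(+0.83)·150 − (-0.39)·180] / 26550 = +0.007333
∂h/∂y = [135·(-0.39) − (-35)·(+0.83)] / 26550 = -0.0008889
Flow direction (−∇h) has components (-0.007333 E, +0.0008889 N).
Azimuth = atan2(E, N) = atan2(-0.007333, +0.0008889) = 276.9° ≈ 277°.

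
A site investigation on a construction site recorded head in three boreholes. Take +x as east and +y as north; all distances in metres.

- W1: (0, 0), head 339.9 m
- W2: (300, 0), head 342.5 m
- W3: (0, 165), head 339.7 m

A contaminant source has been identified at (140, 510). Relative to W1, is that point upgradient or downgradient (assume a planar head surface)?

∂h/∂x = (342.5 − 339.9) / (300 − 0) = +0.008667
∂h/∂y = (339.7 − 339.9) / (165 − 0) = -0.001212
Head at (140, 510) = 339.9 + (+0.008667)·(140) + (-0.001212)·(510) = 340.50 m.
That is higher than the 339.9 m at W1, so the point is upgradient.

upgradient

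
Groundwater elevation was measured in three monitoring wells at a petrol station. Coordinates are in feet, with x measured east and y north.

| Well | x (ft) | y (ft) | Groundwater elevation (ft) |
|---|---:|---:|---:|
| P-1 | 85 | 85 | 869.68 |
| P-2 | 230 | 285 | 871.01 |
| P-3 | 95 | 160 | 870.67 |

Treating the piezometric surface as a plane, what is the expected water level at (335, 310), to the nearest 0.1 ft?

870.2 ft

Taking P-1 as reference: P-2−P-1 = (145, 200, +1.33); P-3−P-1 = (10, 75, +0.99).
Solve a·Δx + b·Δy = Δh: det = 145·75 − 10·200 = 8875.
∂h/∂x = [(+1.33)·75 − (+0.99)·200] / 8875 = -0.01107
∂h/∂y = [145·(+0.99) − 10·(+1.33)] / 8875 = +0.01468
h(335, 310) = 869.68 + (-0.01107)·(250) + (+0.01468)·(225) = 869.68 -2.768 +3.302 = 870.215 ft.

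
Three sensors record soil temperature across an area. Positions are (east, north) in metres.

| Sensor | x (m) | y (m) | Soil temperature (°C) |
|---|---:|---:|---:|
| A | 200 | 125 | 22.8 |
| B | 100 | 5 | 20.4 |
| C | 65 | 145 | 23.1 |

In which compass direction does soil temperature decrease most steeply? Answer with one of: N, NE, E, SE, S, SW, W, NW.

Three-point gradient (reference A): Δ to B = (-100, -120, -2.4), Δ to C = (-135, 20, +0.3).
∂T/∂x = +0.0006593, ∂T/∂y = +0.01945 (det = -18200).
Steepest decrease is along −∇f = (-0.0006593 E, -0.01945 N) → south.

S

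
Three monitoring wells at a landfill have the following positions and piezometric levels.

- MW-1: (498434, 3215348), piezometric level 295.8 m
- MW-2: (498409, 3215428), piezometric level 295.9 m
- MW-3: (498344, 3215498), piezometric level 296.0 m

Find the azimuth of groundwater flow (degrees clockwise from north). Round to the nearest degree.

Taking MW-1 as reference: MW-2−MW-1 = (-25, 80, +0.1); MW-3−MW-1 = (-90, 150, +0.2).
Determinant of the coordinate differences = (-25)·150 − (-90)·80 = 3450.
∂h/∂x = [(+0.1)·150 − (+0.2)·80] / 3450 = -0.0002899
∂h/∂y = [(-25)·(+0.2) − (-90)·(+0.1)] / 3450 = +0.001159
Flow direction (−∇h) has components (+0.0002899 E, -0.001159 N).
Azimuth = atan2(E, N) = atan2(+0.0002899, -0.001159) = 166.0° ≈ 166°.

166°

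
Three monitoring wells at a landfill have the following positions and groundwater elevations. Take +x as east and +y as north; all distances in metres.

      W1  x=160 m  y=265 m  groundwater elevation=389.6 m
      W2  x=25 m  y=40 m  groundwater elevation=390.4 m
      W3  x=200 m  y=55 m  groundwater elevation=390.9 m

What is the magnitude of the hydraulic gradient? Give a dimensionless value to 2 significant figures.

Taking W1 as reference: W2−W1 = (-135, -225, +0.8); W3−W1 = (40, -210, +1.3).
Determinant of the coordinate differences = (-135)·(-210) − 40·(-225) = 37350.
∂h/∂x = [(+0.8)·(-210) − (+1.3)·(-225)] / 37350 = +0.003333
∂h/∂y = [(-135)·(+1.3) − 40·(+0.8)] / 37350 = -0.005556
|∇h| = √(0.003333² + -0.005556²) = 0.006479

0.0065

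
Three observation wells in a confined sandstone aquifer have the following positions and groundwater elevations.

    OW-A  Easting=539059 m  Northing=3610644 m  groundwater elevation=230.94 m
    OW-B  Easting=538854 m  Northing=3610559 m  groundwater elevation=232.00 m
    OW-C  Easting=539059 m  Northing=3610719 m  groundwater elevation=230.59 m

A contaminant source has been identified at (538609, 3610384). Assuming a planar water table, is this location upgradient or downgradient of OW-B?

Taking OW-A as reference: OW-B−OW-A = (-205, -85, +1.06); OW-C−OW-A = (0, 75, -0.35).
Solve a·Δx + b·Δy = Δh: det = (-205)·75 − 0·(-85) = -15375.
∂h/∂x = [(+1.06)·75 − (-0.35)·(-85)] / -15375 = -0.003236
∂h/∂y = [(-205)·(-0.35) − 0·(+1.06)] / -15375 = -0.004667
Head at (538609, 3610384) = 230.94 + (-0.003236)·(-450) + (-0.004667)·(-260) = 233.61 m.
That is higher than the 232.00 m at OW-B, so the point is upgradient.

upgradient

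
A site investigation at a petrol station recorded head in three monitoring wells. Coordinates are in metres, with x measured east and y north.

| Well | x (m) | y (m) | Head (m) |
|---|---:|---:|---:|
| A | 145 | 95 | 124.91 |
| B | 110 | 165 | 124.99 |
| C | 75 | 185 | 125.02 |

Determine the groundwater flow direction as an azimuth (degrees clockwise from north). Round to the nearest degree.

Differences from A: to B (Δx, Δy, Δh) = (-35, 70, +0.08); to C = (-70, 90, +0.11).
Determinant of the coordinate differences = (-35)·90 − (-70)·70 = 1750.
∂h/∂x = [(+0.08)·90 − (+0.11)·70] / 1750 = -0.0002857
∂h/∂y = [(-35)·(+0.11) − (-70)·(+0.08)] / 1750 = +0.0010000
Flow direction (−∇h) has components (+0.0002857 E, -0.0010000 N).
Azimuth = atan2(E, N) = atan2(+0.0002857, -0.0010000) = 164.1° ≈ 164°.

164°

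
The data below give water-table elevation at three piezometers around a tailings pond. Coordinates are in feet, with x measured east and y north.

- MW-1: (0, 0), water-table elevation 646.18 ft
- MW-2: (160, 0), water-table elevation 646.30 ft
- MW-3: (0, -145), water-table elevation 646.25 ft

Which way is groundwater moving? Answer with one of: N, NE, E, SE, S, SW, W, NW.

NW

∂h/∂x = (646.30 − 646.18) / (160 − 0) = +0.0007500
∂h/∂y = (646.25 − 646.18) / (-145 − 0) = -0.0004828
Flow = −∇h = (-0.0007500 east, +0.0004828 north), which points northwest.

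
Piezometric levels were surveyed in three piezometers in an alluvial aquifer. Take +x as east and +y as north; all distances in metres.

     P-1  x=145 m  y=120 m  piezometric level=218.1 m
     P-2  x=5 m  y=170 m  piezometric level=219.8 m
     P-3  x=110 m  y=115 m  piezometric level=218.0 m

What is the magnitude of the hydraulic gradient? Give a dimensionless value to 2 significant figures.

0.030

With h = a·x + b·y + c and P-1 as origin, the differences give:
  (-140)·a + 50·b = +1.7
  (-35)·a + (-5)·b = -0.1
Eliminate b (×(-5) and ×50, subtract): 2450·a = -3.50 → a = ∂h/∂x = -0.001429
Back-substitute: b = ∂h/∂y = +0.03000.
|∇h| = √(-0.001429² + 0.03000²) = 0.03003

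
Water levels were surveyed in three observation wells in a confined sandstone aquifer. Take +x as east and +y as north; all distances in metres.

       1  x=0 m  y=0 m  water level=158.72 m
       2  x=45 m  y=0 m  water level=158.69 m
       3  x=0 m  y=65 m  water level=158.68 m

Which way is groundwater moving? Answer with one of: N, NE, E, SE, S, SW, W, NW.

∂h/∂x = (158.69 − 158.72) / (45 − 0) = -0.0006667
∂h/∂y = (158.68 − 158.72) / (65 − 0) = -0.0006154
Flow = −∇h = (+0.0006667 east, +0.0006154 north), which points northeast.

NE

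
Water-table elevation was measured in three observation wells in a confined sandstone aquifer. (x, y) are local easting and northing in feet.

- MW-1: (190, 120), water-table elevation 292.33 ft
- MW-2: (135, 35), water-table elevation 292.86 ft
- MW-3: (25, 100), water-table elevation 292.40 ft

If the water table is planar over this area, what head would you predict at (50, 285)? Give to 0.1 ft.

291.2 ft

Taking MW-1 as reference: MW-2−MW-1 = (-55, -85, +0.53); MW-3−MW-1 = (-165, -20, +0.07).
Determinant of the coordinate differences = (-55)·(-20) − (-165)·(-85) = -12925.
∂h/∂x = [(+0.53)·(-20) − (+0.07)·(-85)] / -12925 = +0.0003598
∂h/∂y = [(-55)·(+0.07) − (-165)·(+0.53)] / -12925 = -0.006468
h(50, 285) = 292.33 + (+0.0003598)·(-140) + (-0.006468)·(165) = 292.33 -0.050 -1.067 = 291.212 ft.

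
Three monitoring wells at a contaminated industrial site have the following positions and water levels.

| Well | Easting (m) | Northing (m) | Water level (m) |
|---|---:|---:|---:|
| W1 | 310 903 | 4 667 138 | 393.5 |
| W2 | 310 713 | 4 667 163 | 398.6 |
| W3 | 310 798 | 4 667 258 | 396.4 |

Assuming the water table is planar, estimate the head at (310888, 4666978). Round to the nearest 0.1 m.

393.8 m

Differences from W1: to W2 (Δx, Δy, Δh) = (-190, 25, +5.1); to W3 = (-105, 120, +2.9).
Determinant of the coordinate differences = (-190)·120 − (-105)·25 = -20175.
∂h/∂x = [(+5.1)·120 − (+2.9)·25] / -20175 = -0.02674
∂h/∂y = [(-190)·(+2.9) − (-105)·(+5.1)] / -20175 = +0.0007683
h(310888, 4666978) = 393.5 + (-0.02674)·(-15) + (+0.0007683)·(-160) = 393.5 +0.401 -0.123 = 393.778 m.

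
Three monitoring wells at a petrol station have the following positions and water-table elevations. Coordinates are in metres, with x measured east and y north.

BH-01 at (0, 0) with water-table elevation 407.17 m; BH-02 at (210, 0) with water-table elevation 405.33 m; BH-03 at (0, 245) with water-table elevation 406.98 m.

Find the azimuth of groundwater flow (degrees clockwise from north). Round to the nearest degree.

085°

∂h/∂x = (405.33 − 407.17) / (210 − 0) = -0.008762
∂h/∂y = (406.98 − 407.17) / (245 − 0) = -0.0007755
Flow direction (−∇h) has components (+0.008762 E, +0.0007755 N).
Azimuth = atan2(E, N) = atan2(+0.008762, +0.0007755) = 84.9° ≈ 085°.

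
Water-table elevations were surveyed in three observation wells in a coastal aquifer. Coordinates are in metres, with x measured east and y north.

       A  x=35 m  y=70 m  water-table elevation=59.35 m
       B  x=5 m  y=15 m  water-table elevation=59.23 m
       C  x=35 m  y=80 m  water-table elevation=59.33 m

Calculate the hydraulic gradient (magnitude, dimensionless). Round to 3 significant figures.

0.00792

Differences from A: to B (Δx, Δy, Δh) = (-30, -55, -0.12); to C = (0, 10, -0.02).
Determinant of the coordinate differences = (-30)·10 − 0·(-55) = -300.
∂h/∂x = [(-0.12)·10 − (-0.02)·(-55)] / -300 = +0.007667
∂h/∂y = [(-30)·(-0.02) − 0·(-0.12)] / -300 = -0.002000
|∇h| = √(0.007667² + -0.002000²) = 0.007924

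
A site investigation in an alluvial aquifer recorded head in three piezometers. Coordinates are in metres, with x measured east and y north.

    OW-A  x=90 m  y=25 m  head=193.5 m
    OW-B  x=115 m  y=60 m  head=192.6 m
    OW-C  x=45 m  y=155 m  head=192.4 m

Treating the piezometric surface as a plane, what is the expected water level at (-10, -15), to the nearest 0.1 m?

Taking OW-A as reference: OW-B−OW-A = (25, 35, -0.9); OW-C−OW-A = (-45, 130, -1.1).
Determinant of the coordinate differences = 25·130 − (-45)·35 = 4825.
∂h/∂x = [(-0.9)·130 − (-1.1)·35] / 4825 = -0.01627
∂h/∂y = [25·(-1.1) − (-45)·(-0.9)] / 4825 = -0.01409
h(-10, -15) = 193.5 + (-0.01627)·(-100) + (-0.01409)·(-40) = 193.5 +1.627 +0.564 = 195.691 m.

195.7 m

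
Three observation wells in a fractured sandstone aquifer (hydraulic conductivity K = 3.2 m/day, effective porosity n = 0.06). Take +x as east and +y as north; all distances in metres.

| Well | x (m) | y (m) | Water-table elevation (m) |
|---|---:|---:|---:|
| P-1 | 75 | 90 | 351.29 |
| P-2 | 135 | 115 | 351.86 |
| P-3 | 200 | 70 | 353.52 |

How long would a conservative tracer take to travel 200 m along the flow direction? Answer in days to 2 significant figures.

180 days

With h = a·x + b·y + c and P-1 as origin, the differences give:
  60·a + 25·b = +0.57
  125·a + (-20)·b = +2.23
Eliminate b (×(-20) and ×25, subtract): -4325·a = -67.150 → a = ∂h/∂x = +0.01553
Back-substitute: b = ∂h/∂y = -0.01446.
|∇h| = √(0.01553² + -0.01446²) = 0.02122
Seepage velocity v = K·i/n = 3.2 × 0.02122 / 0.06 = 1.132 m/day.
t = 200 / 1.132 = 176.7 days.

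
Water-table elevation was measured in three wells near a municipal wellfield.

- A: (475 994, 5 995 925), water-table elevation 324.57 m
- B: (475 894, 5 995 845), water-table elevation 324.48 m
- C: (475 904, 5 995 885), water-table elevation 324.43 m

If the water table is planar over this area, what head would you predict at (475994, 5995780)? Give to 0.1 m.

324.8 m

Taking A as reference: B−A = (-100, -80, -0.09); C−A = (-90, -40, -0.14).
Solve a·Δx + b·Δy = Δh: det = (-100)·(-40) − (-90)·(-80) = -3200.
∂h/∂x = [(-0.09)·(-40) − (-0.14)·(-80)] / -3200 = +0.002375
∂h/∂y = [(-100)·(-0.14) − (-90)·(-0.09)] / -3200 = -0.001844
h(475994, 5995780) = 324.57 + (+0.002375)·(0) + (-0.001844)·(-145) = 324.57 +0.000 +0.267 = 324.837 m.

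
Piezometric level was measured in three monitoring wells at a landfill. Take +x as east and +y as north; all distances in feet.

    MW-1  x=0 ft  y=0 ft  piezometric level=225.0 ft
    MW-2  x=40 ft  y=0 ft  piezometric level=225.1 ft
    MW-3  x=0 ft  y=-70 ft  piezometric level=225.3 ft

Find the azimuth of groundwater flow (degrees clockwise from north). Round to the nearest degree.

∂h/∂x = (225.1 − 225.0) / (40 − 0) = +0.002500
∂h/∂y = (225.3 − 225.0) / (-70 − 0) = -0.004286
Flow direction (−∇h) has components (-0.002500 E, +0.004286 N).
Azimuth = atan2(E, N) = atan2(-0.002500, +0.004286) = 329.7° ≈ 330°.

330°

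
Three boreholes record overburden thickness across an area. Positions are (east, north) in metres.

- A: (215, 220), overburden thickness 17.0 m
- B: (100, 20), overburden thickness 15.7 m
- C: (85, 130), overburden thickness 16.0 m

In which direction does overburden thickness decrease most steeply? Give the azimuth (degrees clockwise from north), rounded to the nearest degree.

237°

Three-point gradient (reference A): Δ to B = (-115, -200, -1.3), Δ to C = (-130, -90, -1.0).
∂d/∂x = +0.005304, ∂d/∂y = +0.003450 (det = -15650).
Steepest decrease is along −∇f: components (-0.005304 E, -0.003450 N).
Azimuth = atan2(-0.005304, -0.003450) = 237.0° ≈ 237°.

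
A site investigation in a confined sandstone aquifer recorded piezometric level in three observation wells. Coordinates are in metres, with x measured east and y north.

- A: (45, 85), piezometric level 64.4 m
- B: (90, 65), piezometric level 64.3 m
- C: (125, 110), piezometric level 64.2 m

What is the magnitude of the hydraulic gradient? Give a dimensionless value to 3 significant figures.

Taking A as reference: B−A = (45, -20, -0.1); C−A = (80, 25, -0.2).
Solve a·Δx + b·Δy = Δh: det = 45·25 − 80·(-20) = 2725.
∂h/∂x = [(-0.1)·25 − (-0.2)·(-20)] / 2725 = -0.002385
∂h/∂y = [45·(-0.2) − 80·(-0.1)] / 2725 = -0.0003670
|∇h| = √(-0.002385² + -0.0003670²) = 0.002413

0.00241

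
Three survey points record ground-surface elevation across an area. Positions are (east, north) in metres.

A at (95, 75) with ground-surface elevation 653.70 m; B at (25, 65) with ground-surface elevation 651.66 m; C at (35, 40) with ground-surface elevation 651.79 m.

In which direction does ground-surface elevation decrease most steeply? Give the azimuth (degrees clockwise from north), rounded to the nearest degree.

258°

Three-point gradient (reference A): Δ to B = (-70, -10, -2.04), Δ to C = (-60, -35, -1.91).
∂z/∂x = +0.02827, ∂z/∂y = +0.006108 (det = 1850).
Steepest decrease is along −∇f: components (-0.02827 E, -0.006108 N).
Azimuth = atan2(-0.02827, -0.006108) = 257.8° ≈ 258°.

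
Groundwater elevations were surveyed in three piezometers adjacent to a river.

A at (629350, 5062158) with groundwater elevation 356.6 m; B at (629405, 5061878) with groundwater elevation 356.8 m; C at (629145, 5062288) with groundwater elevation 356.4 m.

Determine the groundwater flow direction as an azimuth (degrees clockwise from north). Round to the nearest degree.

315°

With h = a·x + b·y + c and A as origin, the differences give:
  55·a + (-280)·b = +0.2
  (-205)·a + 130·b = -0.2
Eliminate b (×130 and ×(-280), subtract): -50250·a = -30.00 → a = ∂h/∂x = +0.0005970
Back-substitute: b = ∂h/∂y = -0.0005970.
Flow direction (−∇h) has components (-0.0005970 E, +0.0005970 N).
Azimuth = atan2(E, N) = atan2(-0.0005970, +0.0005970) = 315.0° ≈ 315°.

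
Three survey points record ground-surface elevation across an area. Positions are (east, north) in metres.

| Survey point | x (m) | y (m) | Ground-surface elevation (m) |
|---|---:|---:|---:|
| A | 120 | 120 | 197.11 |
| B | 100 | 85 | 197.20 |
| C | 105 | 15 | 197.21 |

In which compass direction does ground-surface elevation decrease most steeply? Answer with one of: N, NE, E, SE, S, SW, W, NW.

Differences from A: to B (Δx, Δy, Δh) = (-20, -35, +0.09); to C = (-15, -105, +0.10).
Determinant of the coordinate differences = (-20)·(-105) − (-15)·(-35) = 1575.
∂z/∂x = [(+0.09)·(-105) − (+0.10)·(-35)] / 1575 = -0.003778
∂z/∂y = [(-20)·(+0.10) − (-15)·(+0.09)] / 1575 = -0.0004127
Steepest decrease is along −∇f = (+0.003778 E, +0.0004127 N) → east.

E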